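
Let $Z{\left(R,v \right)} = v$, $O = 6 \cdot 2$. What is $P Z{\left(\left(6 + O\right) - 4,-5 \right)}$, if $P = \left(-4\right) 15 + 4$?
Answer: $280$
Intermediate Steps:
$O = 12$
$P = -56$ ($P = -60 + 4 = -56$)
$P Z{\left(\left(6 + O\right) - 4,-5 \right)} = \left(-56\right) \left(-5\right) = 280$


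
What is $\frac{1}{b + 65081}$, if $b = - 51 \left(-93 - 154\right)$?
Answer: $\frac{1}{77678} \approx 1.2874 \cdot 10^{-5}$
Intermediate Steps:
$b = 12597$ ($b = \left(-51\right) \left(-247\right) = 12597$)
$\frac{1}{b + 65081} = \frac{1}{12597 + 65081} = \frac{1}{77678}$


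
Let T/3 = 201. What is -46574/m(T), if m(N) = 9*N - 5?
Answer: -23287/2711 ≈ -8.5898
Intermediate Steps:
T = 603 (T = 3*201 = 603)
m(N) = -5 + 9*N
-46574/m(T) = -46574/(-5 + 9*603) = -46574/(-5 + 5427) = -46574/5422 = -46574*1/5422 = -23287/2711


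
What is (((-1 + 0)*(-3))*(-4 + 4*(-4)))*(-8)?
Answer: 480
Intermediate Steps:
(((-1 + 0)*(-3))*(-4 + 4*(-4)))*(-8) = ((-1*(-3))*(-4 - 16))*(-8) = (3*(-20))*(-8) = -60*(-8) = 480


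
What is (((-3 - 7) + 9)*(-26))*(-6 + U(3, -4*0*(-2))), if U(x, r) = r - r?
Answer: -156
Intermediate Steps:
U(x, r) = 0
(((-3 - 7) + 9)*(-26))*(-6 + U(3, -4*0*(-2))) = (((-3 - 7) + 9)*(-26))*(-6 + 0) = ((-10 + 9)*(-26))*(-6) = -1*(-26)*(-6) = 26*(-6) = -156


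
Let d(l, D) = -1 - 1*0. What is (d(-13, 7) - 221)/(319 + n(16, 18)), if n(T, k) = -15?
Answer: -111/152 ≈ -0.73026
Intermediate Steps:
d(l, D) = -1 (d(l, D) = -1 + 0 = -1)
(d(-13, 7) - 221)/(319 + n(16, 18)) = (-1 - 221)/(319 - 15) = -222/304 = -222*1/304 = -111/152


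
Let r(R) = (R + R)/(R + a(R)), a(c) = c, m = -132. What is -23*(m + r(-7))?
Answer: 3013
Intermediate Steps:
r(R) = 1 (r(R) = (R + R)/(R + R) = (2*R)/((2*R)) = (2*R)*(1/(2*R)) = 1)
-23*(m + r(-7)) = -23*(-132 + 1) = -23*(-131) = 3013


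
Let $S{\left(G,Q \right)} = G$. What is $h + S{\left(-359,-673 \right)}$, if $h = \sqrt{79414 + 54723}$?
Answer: $-359 + \sqrt{134137} \approx 7.2472$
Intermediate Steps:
$h = \sqrt{134137} \approx 366.25$
$h + S{\left(-359,-673 \right)} = \sqrt{134137} - 359 = -359 + \sqrt{134137}$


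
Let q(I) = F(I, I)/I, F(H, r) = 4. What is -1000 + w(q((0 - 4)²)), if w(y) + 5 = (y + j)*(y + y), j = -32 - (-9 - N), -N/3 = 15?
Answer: -8311/8 ≈ -1038.9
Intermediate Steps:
N = -45 (N = -3*15 = -45)
q(I) = 4/I
j = -68 (j = -32 - (-9 - 1*(-45)) = -32 - (-9 + 45) = -32 - 1*36 = -32 - 36 = -68)
w(y) = -5 + 2*y*(-68 + y) (w(y) = -5 + (y - 68)*(y + y) = -5 + (-68 + y)*(2*y) = -5 + 2*y*(-68 + y))
-1000 + w(q((0 - 4)²)) = -1000 + (-5 - 544/((0 - 4)²) + 2*(4/((0 - 4)²))²) = -1000 + (-5 - 544/((-4)²) + 2*(4/((-4)²))²) = -1000 + (-5 - 544/16 + 2*(4/16)²) = -1000 + (-5 - 544/16 + 2*(4*(1/16))²) = -1000 + (-5 - 136*¼ + 2*(¼)²) = -1000 + (-5 - 34 + 2*(1/16)) = -1000 + (-5 - 34 + ⅛) = -1000 - 311/8 = -8311/8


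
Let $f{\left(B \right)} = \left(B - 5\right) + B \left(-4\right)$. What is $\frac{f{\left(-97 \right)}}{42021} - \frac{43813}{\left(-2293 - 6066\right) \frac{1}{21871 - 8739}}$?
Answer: $\frac{24176882061310}{351253539} \approx 68830.0$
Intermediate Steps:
$f{\left(B \right)} = -5 - 3 B$ ($f{\left(B \right)} = \left(-5 + B\right) - 4 B = -5 - 3 B$)
$\frac{f{\left(-97 \right)}}{42021} - \frac{43813}{\left(-2293 - 6066\right) \frac{1}{21871 - 8739}} = \frac{-5 - -291}{42021} - \frac{43813}{\left(-2293 - 6066\right) \frac{1}{21871 - 8739}} = \left(-5 + 291\right) \frac{1}{42021} - \frac{43813}{\left(-8359\right) \frac{1}{13132}} = 286 \cdot \frac{1}{42021} - \frac{43813}{\left(-8359\right) \frac{1}{13132}} = \frac{286}{42021} - \frac{43813}{- \frac{8359}{13132}} = \frac{286}{42021} - - \frac{575352316}{8359} = \frac{286}{42021} + \frac{575352316}{8359} = \frac{24176882061310}{351253539}$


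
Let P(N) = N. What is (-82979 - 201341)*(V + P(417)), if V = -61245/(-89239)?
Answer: -10597717522560/89239 ≈ -1.1876e+8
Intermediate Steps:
V = 61245/89239 (V = -61245*(-1/89239) = 61245/89239 ≈ 0.68630)
(-82979 - 201341)*(V + P(417)) = (-82979 - 201341)*(61245/89239 + 417) = -284320*37273908/89239 = -10597717522560/89239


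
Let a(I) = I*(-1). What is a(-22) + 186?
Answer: 208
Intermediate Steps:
a(I) = -I
a(-22) + 186 = -1*(-22) + 186 = 22 + 186 = 208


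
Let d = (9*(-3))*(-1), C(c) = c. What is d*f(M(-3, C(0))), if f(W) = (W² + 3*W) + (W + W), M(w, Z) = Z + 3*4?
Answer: 5508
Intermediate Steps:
M(w, Z) = 12 + Z (M(w, Z) = Z + 12 = 12 + Z)
d = 27 (d = -27*(-1) = 27)
f(W) = W² + 5*W (f(W) = (W² + 3*W) + 2*W = W² + 5*W)
d*f(M(-3, C(0))) = 27*((12 + 0)*(5 + (12 + 0))) = 27*(12*(5 + 12)) = 27*(12*17) = 27*204 = 5508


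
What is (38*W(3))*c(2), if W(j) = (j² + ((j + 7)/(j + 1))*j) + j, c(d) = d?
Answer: 1482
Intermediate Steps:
W(j) = j + j² + j*(7 + j)/(1 + j) (W(j) = (j² + ((7 + j)/(1 + j))*j) + j = (j² + j*(7 + j)/(1 + j)) + j = j + j² + j*(7 + j)/(1 + j))
(38*W(3))*c(2) = (38*(3*(8 + 3² + 3*3)/(1 + 3)))*2 = (38*(3*(8 + 9 + 9)/4))*2 = (38*(3*(¼)*26))*2 = (38*(39/2))*2 = 741*2 = 1482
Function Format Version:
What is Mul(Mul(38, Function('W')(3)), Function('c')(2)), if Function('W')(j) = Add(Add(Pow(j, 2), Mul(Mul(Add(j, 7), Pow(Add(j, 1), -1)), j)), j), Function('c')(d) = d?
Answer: 1482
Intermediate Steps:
Function('W')(j) = Add(j, Pow(j, 2), Mul(j, Pow(Add(1, j), -1), Add(7, j))) (Function('W')(j) = Add(Add(Pow(j, 2), Mul(Mul(Add(7, j), Pow(Add(1, j), -1)), j)), j) = Add(Add(Pow(j, 2), Mul(Mul(Pow(Add(1, j), -1), Add(7, j)), j)), j) = Add(Add(Pow(j, 2), Mul(j, Pow(Add(1, j), -1), Add(7, j))), j) = Add(j, Pow(j, 2), Mul(j, Pow(Add(1, j), -1), Add(7, j))))
Mul(Mul(38, Function('W')(3)), Function('c')(2)) = Mul(Mul(38, Mul(3, Pow(Add(1, 3), -1), Add(8, Pow(3, 2), Mul(3, 3)))), 2) = Mul(Mul(38, Mul(3, Pow(4, -1), Add(8, 9, 9))), 2) = Mul(Mul(38, Mul(3, Rational(1, 4), 26)), 2) = Mul(Mul(38, Rational(39, 2)), 2) = Mul(741, 2) = 1482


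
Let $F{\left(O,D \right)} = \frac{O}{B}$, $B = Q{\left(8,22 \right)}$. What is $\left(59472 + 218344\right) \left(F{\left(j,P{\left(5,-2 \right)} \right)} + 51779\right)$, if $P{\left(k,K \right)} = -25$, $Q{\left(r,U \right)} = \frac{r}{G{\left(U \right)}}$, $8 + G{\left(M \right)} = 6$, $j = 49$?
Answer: $14381631418$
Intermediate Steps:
$G{\left(M \right)} = -2$ ($G{\left(M \right)} = -8 + 6 = -2$)
$Q{\left(r,U \right)} = - \frac{r}{2}$ ($Q{\left(r,U \right)} = \frac{r}{-2} = r \left(- \frac{1}{2}\right) = - \frac{r}{2}$)
$B = -4$ ($B = \left(- \frac{1}{2}\right) 8 = -4$)
$F{\left(O,D \right)} = - \frac{O}{4}$ ($F{\left(O,D \right)} = \frac{O}{-4} = O \left(- \frac{1}{4}\right) = - \frac{O}{4}$)
$\left(59472 + 218344\right) \left(F{\left(j,P{\left(5,-2 \right)} \right)} + 51779\right) = \left(59472 + 218344\right) \left(\left(- \frac{1}{4}\right) 49 + 51779\right) = 277816 \left(- \frac{49}{4} + 51779\right) = 277816 \cdot \frac{207067}{4} = 14381631418$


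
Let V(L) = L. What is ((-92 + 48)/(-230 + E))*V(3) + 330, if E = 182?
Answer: 1331/4 ≈ 332.75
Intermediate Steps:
((-92 + 48)/(-230 + E))*V(3) + 330 = ((-92 + 48)/(-230 + 182))*3 + 330 = -44/(-48)*3 + 330 = -44*(-1/48)*3 + 330 = (11/12)*3 + 330 = 11/4 + 330 = 1331/4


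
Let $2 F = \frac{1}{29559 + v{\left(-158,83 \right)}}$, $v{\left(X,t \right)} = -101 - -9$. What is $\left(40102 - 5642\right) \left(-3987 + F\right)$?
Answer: $- \frac{4048530636110}{29467} \approx -1.3739 \cdot 10^{8}$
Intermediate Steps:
$v{\left(X,t \right)} = -92$ ($v{\left(X,t \right)} = -101 + 9 = -92$)
$F = \frac{1}{58934}$ ($F = \frac{1}{2 \left(29559 - 92\right)} = \frac{1}{2 \cdot 29467} = \frac{1}{2} \cdot \frac{1}{29467} = \frac{1}{58934} \approx 1.6968 \cdot 10^{-5}$)
$\left(40102 - 5642\right) \left(-3987 + F\right) = \left(40102 - 5642\right) \left(-3987 + \frac{1}{58934}\right) = 34460 \left(- \frac{234969857}{58934}\right) = - \frac{4048530636110}{29467}$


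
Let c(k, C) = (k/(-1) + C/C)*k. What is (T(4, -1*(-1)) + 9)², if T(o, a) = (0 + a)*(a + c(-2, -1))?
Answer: 16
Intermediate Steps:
c(k, C) = k*(1 - k) (c(k, C) = (k*(-1) + 1)*k = (-k + 1)*k = (1 - k)*k = k*(1 - k))
T(o, a) = a*(-6 + a) (T(o, a) = (0 + a)*(a - 2*(1 - 1*(-2))) = a*(a - 2*(1 + 2)) = a*(a - 2*3) = a*(a - 6) = a*(-6 + a))
(T(4, -1*(-1)) + 9)² = ((-1*(-1))*(-6 - 1*(-1)) + 9)² = (1*(-6 + 1) + 9)² = (1*(-5) + 9)² = (-5 + 9)² = 4² = 16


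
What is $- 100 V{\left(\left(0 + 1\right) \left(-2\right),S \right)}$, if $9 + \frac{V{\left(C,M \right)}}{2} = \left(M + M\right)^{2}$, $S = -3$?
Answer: $-5400$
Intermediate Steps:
$V{\left(C,M \right)} = -18 + 8 M^{2}$ ($V{\left(C,M \right)} = -18 + 2 \left(M + M\right)^{2} = -18 + 2 \left(2 M\right)^{2} = -18 + 2 \cdot 4 M^{2} = -18 + 8 M^{2}$)
$- 100 V{\left(\left(0 + 1\right) \left(-2\right),S \right)} = - 100 \left(-18 + 8 \left(-3\right)^{2}\right) = - 100 \left(-18 + 8 \cdot 9\right) = - 100 \left(-18 + 72\right) = \left(-100\right) 54 = -5400$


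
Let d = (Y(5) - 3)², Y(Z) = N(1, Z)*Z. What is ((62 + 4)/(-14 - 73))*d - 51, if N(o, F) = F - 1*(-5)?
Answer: -50077/29 ≈ -1726.8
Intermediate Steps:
N(o, F) = 5 + F (N(o, F) = F + 5 = 5 + F)
Y(Z) = Z*(5 + Z) (Y(Z) = (5 + Z)*Z = Z*(5 + Z))
d = 2209 (d = (5*(5 + 5) - 3)² = (5*10 - 3)² = (50 - 3)² = 47² = 2209)
((62 + 4)/(-14 - 73))*d - 51 = ((62 + 4)/(-14 - 73))*2209 - 51 = (66/(-87))*2209 - 51 = (66*(-1/87))*2209 - 51 = -22/29*2209 - 51 = -48598/29 - 51 = -50077/29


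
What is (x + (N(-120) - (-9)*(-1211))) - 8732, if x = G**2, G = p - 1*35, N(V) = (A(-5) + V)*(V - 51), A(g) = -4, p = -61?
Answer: 10789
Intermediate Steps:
N(V) = (-51 + V)*(-4 + V) (N(V) = (-4 + V)*(V - 51) = (-4 + V)*(-51 + V) = (-51 + V)*(-4 + V))
G = -96 (G = -61 - 1*35 = -61 - 35 = -96)
x = 9216 (x = (-96)**2 = 9216)
(x + (N(-120) - (-9)*(-1211))) - 8732 = (9216 + ((204 + (-120)**2 - 55*(-120)) - (-9)*(-1211))) - 8732 = (9216 + ((204 + 14400 + 6600) - 1*10899)) - 8732 = (9216 + (21204 - 10899)) - 8732 = (9216 + 10305) - 8732 = 19521 - 8732 = 10789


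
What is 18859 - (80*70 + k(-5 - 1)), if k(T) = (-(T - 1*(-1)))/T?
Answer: 79559/6 ≈ 13260.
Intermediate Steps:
k(T) = (-1 - T)/T (k(T) = (-(T + 1))/T = (-(1 + T))/T = (-1 - T)/T)
18859 - (80*70 + k(-5 - 1)) = 18859 - (80*70 + (-1 - (-5 - 1))/(-5 - 1)) = 18859 - (5600 + (-1 - 1*(-6))/(-6)) = 18859 - (5600 - (-1 + 6)/6) = 18859 - (5600 - 1/6*5) = 18859 - (5600 - 5/6) = 18859 - 1*33595/6 = 18859 - 33595/6 = 79559/6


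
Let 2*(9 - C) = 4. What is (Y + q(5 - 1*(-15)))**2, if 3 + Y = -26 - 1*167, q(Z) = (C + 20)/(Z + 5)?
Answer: 23746129/625 ≈ 37994.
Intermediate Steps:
C = 7 (C = 9 - 1/2*4 = 9 - 2 = 7)
q(Z) = 27/(5 + Z) (q(Z) = (7 + 20)/(Z + 5) = 27/(5 + Z))
Y = -196 (Y = -3 + (-26 - 1*167) = -3 + (-26 - 167) = -3 - 193 = -196)
(Y + q(5 - 1*(-15)))**2 = (-196 + 27/(5 + (5 - 1*(-15))))**2 = (-196 + 27/(5 + (5 + 15)))**2 = (-196 + 27/(5 + 20))**2 = (-196 + 27/25)**2 = (-4873/25)**2 = 23746129/625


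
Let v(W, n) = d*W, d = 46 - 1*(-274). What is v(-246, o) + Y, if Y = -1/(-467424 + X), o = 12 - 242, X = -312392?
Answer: -61387115519/779816 ≈ -78720.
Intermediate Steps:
o = -230
d = 320 (d = 46 + 274 = 320)
v(W, n) = 320*W
Y = 1/779816 (Y = -1/(-467424 - 312392) = -1/(-779816) = -1*(-1/779816) = 1/779816 ≈ 1.2824e-6)
v(-246, o) + Y = 320*(-246) + 1/779816 = -78720 + 1/779816 = -61387115519/779816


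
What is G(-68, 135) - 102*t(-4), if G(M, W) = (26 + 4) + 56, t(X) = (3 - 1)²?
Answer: -322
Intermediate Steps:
t(X) = 4 (t(X) = 2² = 4)
G(M, W) = 86 (G(M, W) = 30 + 56 = 86)
G(-68, 135) - 102*t(-4) = 86 - 102*4 = 86 - 1*408 = 86 - 408 = -322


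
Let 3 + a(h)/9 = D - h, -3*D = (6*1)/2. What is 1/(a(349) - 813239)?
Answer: -1/816416 ≈ -1.2249e-6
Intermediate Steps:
D = -1 (D = -6*1/(3*2) = -2/2 = -⅓*3 = -1)
a(h) = -36 - 9*h (a(h) = -27 + 9*(-1 - h) = -27 + (-9 - 9*h) = -36 - 9*h)
1/(a(349) - 813239) = 1/((-36 - 9*349) - 813239) = 1/((-36 - 3141) - 813239) = 1/(-3177 - 813239) = 1/(-816416) = -1/816416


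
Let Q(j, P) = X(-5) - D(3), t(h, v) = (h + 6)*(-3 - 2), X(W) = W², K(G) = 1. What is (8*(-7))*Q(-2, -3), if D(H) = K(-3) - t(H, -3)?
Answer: 1176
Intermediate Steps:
t(h, v) = -30 - 5*h (t(h, v) = (6 + h)*(-5) = -30 - 5*h)
D(H) = 31 + 5*H (D(H) = 1 - (-30 - 5*H) = 1 + (30 + 5*H) = 31 + 5*H)
Q(j, P) = -21 (Q(j, P) = (-5)² - (31 + 5*3) = 25 - (31 + 15) = 25 - 1*46 = 25 - 46 = -21)
(8*(-7))*Q(-2, -3) = (8*(-7))*(-21) = -56*(-21) = 1176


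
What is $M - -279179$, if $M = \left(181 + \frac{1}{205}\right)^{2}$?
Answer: $\frac{13109352711}{42025} \approx 3.1194 \cdot 10^{5}$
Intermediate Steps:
$M = \frac{1376855236}{42025}$ ($M = \left(181 + \frac{1}{205}\right)^{2} = \left(\frac{37106}{205}\right)^{2} = \frac{1376855236}{42025} \approx 32763.0$)
$M - -279179 = \frac{1376855236}{42025} - -279179 = \frac{1376855236}{42025} + 279179 = \frac{13109352711}{42025}$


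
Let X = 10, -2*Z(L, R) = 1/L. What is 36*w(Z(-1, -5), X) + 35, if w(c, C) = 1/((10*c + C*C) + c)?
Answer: 7457/211 ≈ 35.341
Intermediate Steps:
Z(L, R) = -1/(2*L)
w(c, C) = 1/(C² + 11*c) (w(c, C) = 1/((10*c + C²) + c) = 1/((C² + 10*c) + c) = 1/(C² + 11*c))
36*w(Z(-1, -5), X) + 35 = 36/(10² + 11*(-½/(-1))) + 35 = 36/(100 + 11*(-½*(-1))) + 35 = 36/(100 + 11*(½)) + 35 = 36/(100 + 11/2) + 35 = 36/(211/2) + 35 = 36*(2/211) + 35 = 72/211 + 35 = 7457/211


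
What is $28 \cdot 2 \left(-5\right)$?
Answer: $-280$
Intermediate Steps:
$28 \cdot 2 \left(-5\right) = 56 \left(-5\right) = -280$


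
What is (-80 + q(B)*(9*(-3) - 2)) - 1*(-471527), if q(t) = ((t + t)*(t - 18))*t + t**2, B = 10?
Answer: 514947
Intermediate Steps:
q(t) = t**2 + 2*t**2*(-18 + t) (q(t) = ((2*t)*(-18 + t))*t + t**2 = (2*t*(-18 + t))*t + t**2 = 2*t**2*(-18 + t) + t**2 = t**2 + 2*t**2*(-18 + t))
(-80 + q(B)*(9*(-3) - 2)) - 1*(-471527) = (-80 + (10**2*(-35 + 2*10))*(9*(-3) - 2)) - 1*(-471527) = (-80 + (100*(-35 + 20))*(-27 - 2)) + 471527 = (-80 + (100*(-15))*(-29)) + 471527 = (-80 - 1500*(-29)) + 471527 = (-80 + 43500) + 471527 = 43420 + 471527 = 514947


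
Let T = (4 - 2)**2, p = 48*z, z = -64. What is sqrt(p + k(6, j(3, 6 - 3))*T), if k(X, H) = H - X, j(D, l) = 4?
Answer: 2*I*sqrt(770) ≈ 55.498*I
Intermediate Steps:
p = -3072 (p = 48*(-64) = -3072)
T = 4 (T = 2**2 = 4)
sqrt(p + k(6, j(3, 6 - 3))*T) = sqrt(-3072 + (4 - 1*6)*4) = sqrt(-3072 + (4 - 6)*4) = sqrt(-3072 - 2*4) = sqrt(-3072 - 8) = sqrt(-3080) = 2*I*sqrt(770)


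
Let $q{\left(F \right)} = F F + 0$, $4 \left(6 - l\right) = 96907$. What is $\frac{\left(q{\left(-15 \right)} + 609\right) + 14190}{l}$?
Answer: $- \frac{60096}{96883} \approx -0.62029$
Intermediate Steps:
$l = - \frac{96883}{4}$ ($l = 6 - \frac{96907}{4} = - \frac{96883}{4} \approx -24221.0$)
$q{\left(F \right)} = F^{2}$ ($q{\left(F \right)} = F^{2} + 0 = F^{2}$)
$\frac{\left(q{\left(-15 \right)} + 609\right) + 14190}{l} = \frac{\left(\left(-15\right)^{2} + 609\right) + 14190}{- \frac{96883}{4}} = \left(\left(225 + 609\right) + 14190\right) \left(- \frac{4}{96883}\right) = \left(834 + 14190\right) \left(- \frac{4}{96883}\right) = 15024 \left(- \frac{4}{96883}\right) = - \frac{60096}{96883}$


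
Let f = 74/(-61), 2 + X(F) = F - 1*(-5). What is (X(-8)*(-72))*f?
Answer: -26640/61 ≈ -436.72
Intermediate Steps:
X(F) = 3 + F (X(F) = -2 + (F - 1*(-5)) = -2 + (F + 5) = -2 + (5 + F) = 3 + F)
f = -74/61 (f = 74*(-1/61) = -74/61 ≈ -1.2131)
(X(-8)*(-72))*f = ((3 - 8)*(-72))*(-74/61) = -5*(-72)*(-74/61) = 360*(-74/61) = -26640/61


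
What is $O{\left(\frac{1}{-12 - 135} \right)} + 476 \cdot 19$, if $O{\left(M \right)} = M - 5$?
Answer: $\frac{1328732}{147} \approx 9039.0$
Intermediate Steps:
$O{\left(M \right)} = -5 + M$ ($O{\left(M \right)} = M - 5 = -5 + M$)
$O{\left(\frac{1}{-12 - 135} \right)} + 476 \cdot 19 = \left(-5 + \frac{1}{-12 - 135}\right) + 476 \cdot 19 = \left(-5 + \frac{1}{-147}\right) + 9044 = \left(-5 - \frac{1}{147}\right) + 9044 = - \frac{736}{147} + 9044 = \frac{1328732}{147}$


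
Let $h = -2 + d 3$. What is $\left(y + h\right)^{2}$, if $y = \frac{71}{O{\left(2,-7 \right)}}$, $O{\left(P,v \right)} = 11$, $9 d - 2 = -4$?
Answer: $\frac{15625}{1089} \approx 14.348$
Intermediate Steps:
$d = - \frac{2}{9}$ ($d = \frac{2}{9} + \frac{1}{9} \left(-4\right) = \frac{2}{9} - \frac{4}{9} = - \frac{2}{9} \approx -0.22222$)
$h = - \frac{8}{3}$ ($h = -2 - \frac{2}{3} = - \frac{8}{3} \approx -2.6667$)
$y = \frac{71}{11} \approx 6.4545$
$\left(y + h\right)^{2} = \left(\frac{71}{11} - \frac{8}{3}\right)^{2} = \left(\frac{125}{33}\right)^{2} = \frac{15625}{1089}$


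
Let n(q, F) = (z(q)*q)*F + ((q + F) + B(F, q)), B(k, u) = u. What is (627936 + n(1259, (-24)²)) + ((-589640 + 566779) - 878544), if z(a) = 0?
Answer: -270375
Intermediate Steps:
n(q, F) = F + 2*q (n(q, F) = (0*q)*F + ((q + F) + q) = 0*F + ((F + q) + q) = 0 + (F + 2*q) = F + 2*q)
(627936 + n(1259, (-24)²)) + ((-589640 + 566779) - 878544) = (627936 + ((-24)² + 2*1259)) + ((-589640 + 566779) - 878544) = (627936 + (576 + 2518)) + (-22861 - 878544) = (627936 + 3094) - 901405 = 631030 - 901405 = -270375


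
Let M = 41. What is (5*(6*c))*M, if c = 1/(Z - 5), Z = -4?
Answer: -410/3 ≈ -136.67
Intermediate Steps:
c = -1/9 (c = 1/(-4 - 5) = 1/(-9) = -1/9 ≈ -0.11111)
(5*(6*c))*M = (5*(6*(-1/9)))*41 = (5*(-2/3))*41 = -10/3*41 = -410/3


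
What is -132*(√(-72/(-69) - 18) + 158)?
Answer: -20856 - 132*I*√8970/23 ≈ -20856.0 - 543.55*I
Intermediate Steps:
-132*(√(-72/(-69) - 18) + 158) = -132*(√(-72*(-1/69) - 18) + 158) = -132*(√(24/23 - 18) + 158) = -132*(√(-390/23) + 158) = -132*(I*√8970/23 + 158) = -132*(158 + I*√8970/23) = -20856 - 132*I*√8970/23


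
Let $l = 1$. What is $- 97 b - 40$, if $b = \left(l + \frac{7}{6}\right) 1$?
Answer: $- \frac{1501}{6} \approx -250.17$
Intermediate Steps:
$b = \frac{13}{6}$ ($b = \left(1 + \frac{7}{6}\right) 1 = \frac{13}{6} \cdot 1 = \frac{13}{6} \approx 2.1667$)
$- 97 b - 40 = \left(-97\right) \frac{13}{6} - 40 = - \frac{1261}{6} - 40 = - \frac{1501}{6}$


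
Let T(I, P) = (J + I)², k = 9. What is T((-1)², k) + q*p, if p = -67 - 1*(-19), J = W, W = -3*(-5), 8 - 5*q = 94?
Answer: 5408/5 ≈ 1081.6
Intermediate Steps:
q = -86/5 (q = 8/5 - ⅕*94 = 8/5 - 94/5 = -86/5 ≈ -17.200)
W = 15
J = 15
T(I, P) = (15 + I)²
p = -48 (p = -67 + 19 = -48)
T((-1)², k) + q*p = (15 + (-1)²)² - 86/5*(-48) = (15 + 1)² + 4128/5 = 16² + 4128/5 = 256 + 4128/5 = 5408/5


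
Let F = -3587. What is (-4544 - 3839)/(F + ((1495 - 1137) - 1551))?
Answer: 8383/4780 ≈ 1.7538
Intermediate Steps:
(-4544 - 3839)/(F + ((1495 - 1137) - 1551)) = (-4544 - 3839)/(-3587 + ((1495 - 1137) - 1551)) = -8383/(-3587 + (358 - 1551)) = -8383/(-3587 - 1193) = -8383/(-4780) = -8383*(-1/4780) = 8383/4780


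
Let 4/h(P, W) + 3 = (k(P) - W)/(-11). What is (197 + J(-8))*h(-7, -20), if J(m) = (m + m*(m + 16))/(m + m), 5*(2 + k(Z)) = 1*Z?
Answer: -715/4 ≈ -178.75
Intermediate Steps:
k(Z) = -2 + Z/5 (k(Z) = -2 + (1*Z)/5 = -2 + Z/5)
J(m) = (m + m*(16 + m))/(2*m) (J(m) = (m + m*(16 + m))/((2*m)) = (m + m*(16 + m))*(1/(2*m)) = (m + m*(16 + m))/(2*m))
h(P, W) = 4/(-31/11 - P/55 + W/11) (h(P, W) = 4/(-3 + ((-2 + P/5) - W)/(-11)) = 4/(-3 + (-2 - W + P/5)*(-1/11)) = 4/(-3 + (2/11 - P/55 + W/11)) = 4/(-31/11 - P/55 + W/11))
(197 + J(-8))*h(-7, -20) = (197 + (17/2 + (1/2)*(-8)))*(-220/(155 - 7 - 5*(-20))) = (197 + (17/2 - 4))*(-220/(155 - 7 + 100)) = (197 + 9/2)*(-220/248) = 403*(-220*1/248)/2 = (403/2)*(-55/62) = -715/4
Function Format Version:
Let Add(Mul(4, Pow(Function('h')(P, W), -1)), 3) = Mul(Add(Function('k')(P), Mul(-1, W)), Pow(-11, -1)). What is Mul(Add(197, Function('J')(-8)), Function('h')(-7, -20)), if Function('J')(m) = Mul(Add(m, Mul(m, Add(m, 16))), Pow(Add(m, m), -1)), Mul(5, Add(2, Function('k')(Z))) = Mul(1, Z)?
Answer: Rational(-715, 4) ≈ -178.75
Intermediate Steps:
Function('k')(Z) = Add(-2, Mul(Rational(1, 5), Z)) (Function('k')(Z) = Add(-2, Mul(Rational(1, 5), Mul(1, Z))) = Add(-2, Mul(Rational(1, 5), Z)))
Function('J')(m) = Mul(Rational(1, 2), Pow(m, -1), Add(m, Mul(m, Add(16, m)))) (Function('J')(m) = Mul(Add(m, Mul(m, Add(16, m))), Pow(Mul(2, m), -1)) = Mul(Add(m, Mul(m, Add(16, m))), Mul(Rational(1, 2), Pow(m, -1))) = Mul(Rational(1, 2), Pow(m, -1), Add(m, Mul(m, Add(16, m)))))
Function('h')(P, W) = Mul(4, Pow(Add(Rational(-31, 11), Mul(Rational(-1, 55), P), Mul(Rational(1, 11), W)), -1)) (Function('h')(P, W) = Mul(4, Pow(Add(-3, Mul(Add(Add(-2, Mul(Rational(1, 5), P)), Mul(-1, W)), Pow(-11, -1))), -1)) = Mul(4, Pow(Add(-3, Mul(Add(-2, Mul(-1, W), Mul(Rational(1, 5), P)), Rational(-1, 11))), -1)) = Mul(4, Pow(Add(-3, Add(Rational(2, 11), Mul(Rational(-1, 55), P), Mul(Rational(1, 11), W))), -1)) = Mul(4, Pow(Add(Rational(-31, 11), Mul(Rational(-1, 55), P), Mul(Rational(1, 11), W)), -1)))
Mul(Add(197, Function('J')(-8)), Function('h')(-7, -20)) = Mul(Add(197, Add(Rational(17, 2), Mul(Rational(1, 2), -8))), Mul(-220, Pow(Add(155, -7, Mul(-5, -20)), -1))) = Mul(Add(197, Add(Rational(17, 2), -4)), Mul(-220, Pow(Add(155, -7, 100), -1))) = Mul(Add(197, Rational(9, 2)), Mul(-220, Pow(248, -1))) = Mul(Rational(403, 2), Mul(-220, Rational(1, 248))) = Mul(Rational(403, 2), Rational(-55, 62)) = Rational(-715, 4)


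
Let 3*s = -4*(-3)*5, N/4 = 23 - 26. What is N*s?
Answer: -240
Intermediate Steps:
N = -12 (N = 4*(23 - 26) = 4*(-3) = -12)
s = 20 (s = (-4*(-3)*5)/3 = (12*5)/3 = (⅓)*60 = 20)
N*s = -12*20 = -240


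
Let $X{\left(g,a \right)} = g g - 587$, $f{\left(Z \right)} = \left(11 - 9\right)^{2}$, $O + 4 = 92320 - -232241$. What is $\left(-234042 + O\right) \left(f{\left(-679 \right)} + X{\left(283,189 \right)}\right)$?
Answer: $7196485590$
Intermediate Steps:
$O = 324557$ ($O = -4 + \left(92320 - -232241\right) = -4 + \left(92320 + 232241\right) = -4 + 324561 = 324557$)
$f{\left(Z \right)} = 4$ ($f{\left(Z \right)} = 2^{2} = 4$)
$X{\left(g,a \right)} = -587 + g^{2}$ ($X{\left(g,a \right)} = g^{2} - 587 = -587 + g^{2}$)
$\left(-234042 + O\right) \left(f{\left(-679 \right)} + X{\left(283,189 \right)}\right) = \left(-234042 + 324557\right) \left(4 - \left(587 - 283^{2}\right)\right) = 90515 \left(4 + \left(-587 + 80089\right)\right) = 90515 \left(4 + 79502\right) = 90515 \cdot 79506 = 7196485590$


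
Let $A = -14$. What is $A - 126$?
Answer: $-140$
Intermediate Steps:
$A - 126 = -14 - 126 = -140$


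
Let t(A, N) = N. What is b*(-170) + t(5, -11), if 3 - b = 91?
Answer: 14949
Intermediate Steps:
b = -88 (b = 3 - 1*91 = 3 - 91 = -88)
b*(-170) + t(5, -11) = -88*(-170) - 11 = 14960 - 11 = 14949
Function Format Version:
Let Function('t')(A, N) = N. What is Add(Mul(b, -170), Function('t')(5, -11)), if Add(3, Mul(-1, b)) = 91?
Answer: 14949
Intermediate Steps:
b = -88 (b = Add(3, Mul(-1, 91)) = Add(3, -91) = -88)
Add(Mul(b, -170), Function('t')(5, -11)) = Add(Mul(-88, -170), -11) = Add(14960, -11) = 14949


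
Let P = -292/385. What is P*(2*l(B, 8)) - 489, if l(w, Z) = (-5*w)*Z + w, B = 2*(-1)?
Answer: -233817/385 ≈ -607.32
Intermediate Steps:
B = -2
P = -292/385 (P = -292*1/385 = -292/385 ≈ -0.75844)
l(w, Z) = w - 5*Z*w (l(w, Z) = -5*Z*w + w = w - 5*Z*w)
P*(2*l(B, 8)) - 489 = -584*(-2*(1 - 5*8))/385 - 489 = -584*(-2*(1 - 40))/385 - 489 = -584*(-2*(-39))/385 - 489 = -584*78/385 - 489 = -292/385*156 - 489 = -45552/385 - 489 = -233817/385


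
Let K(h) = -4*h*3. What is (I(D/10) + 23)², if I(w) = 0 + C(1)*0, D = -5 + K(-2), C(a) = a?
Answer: 529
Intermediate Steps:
K(h) = -12*h
D = 19 (D = -5 - 12*(-2) = -5 + 24 = 19)
I(w) = 0 (I(w) = 0 + 1*0 = 0 + 0 = 0)
(I(D/10) + 23)² = (0 + 23)² = 23² = 529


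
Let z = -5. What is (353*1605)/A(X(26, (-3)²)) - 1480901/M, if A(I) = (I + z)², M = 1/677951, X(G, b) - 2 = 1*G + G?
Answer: -2410551930989686/2401 ≈ -1.0040e+12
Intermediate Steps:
X(G, b) = 2 + 2*G (X(G, b) = 2 + (1*G + G) = 2 + (G + G) = 2 + 2*G)
M = 1/677951 ≈ 1.4750e-6
A(I) = (-5 + I)² (A(I) = (I - 5)² = (-5 + I)²)
(353*1605)/A(X(26, (-3)²)) - 1480901/M = (353*1605)/((-5 + (2 + 2*26))²) - 1480901/1/677951 = 566565/((-5 + (2 + 52))²) - 1480901*677951 = 566565/((-5 + 54)²) - 1003978313851 = 566565/(49²) - 1003978313851 = 566565/2401 - 1003978313851 = -2410551930989686/2401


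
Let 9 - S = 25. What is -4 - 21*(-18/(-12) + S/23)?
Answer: -961/46 ≈ -20.891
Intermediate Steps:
S = -16 (S = 9 - 1*25 = 9 - 25 = -16)
-4 - 21*(-18/(-12) + S/23) = -4 - 21*(-18/(-12) - 16/23) = -4 - 21*(-18*(-1/12) - 16*1/23) = -4 - 21*(3/2 - 16/23) = -4 - 21*37/46 = -4 - 777/46 = -961/46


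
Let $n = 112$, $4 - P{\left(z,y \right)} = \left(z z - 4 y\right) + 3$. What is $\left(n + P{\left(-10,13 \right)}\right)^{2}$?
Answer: $4225$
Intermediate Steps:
$P{\left(z,y \right)} = 1 - z^{2} + 4 y$ ($P{\left(z,y \right)} = 4 - \left(\left(z z - 4 y\right) + 3\right) = 4 - \left(\left(z^{2} - 4 y\right) + 3\right) = 4 - \left(3 + z^{2} - 4 y\right) = 1 - z^{2} + 4 y$)
$\left(n + P{\left(-10,13 \right)}\right)^{2} = \left(112 + \left(1 - \left(-10\right)^{2} + 4 \cdot 13\right)\right)^{2} = \left(112 + \left(1 - 100 + 52\right)\right)^{2} = \left(112 - 47\right)^{2} = 65^{2} = 4225$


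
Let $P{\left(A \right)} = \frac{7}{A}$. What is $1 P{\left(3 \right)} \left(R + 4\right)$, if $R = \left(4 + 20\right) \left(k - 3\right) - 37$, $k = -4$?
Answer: $-469$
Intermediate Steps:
$R = -205$ ($R = \left(4 + 20\right) \left(-4 - 3\right) - 37 = 24 \left(-7\right) - 37 = -168 - 37 = -205$)
$1 P{\left(3 \right)} \left(R + 4\right) = 1 \cdot \frac{7}{3} \left(-205 + 4\right) = 1 \cdot 7 \cdot \frac{1}{3} \left(-201\right) = 1 \cdot \frac{7}{3} \left(-201\right) = 1 \left(-469\right) = -469$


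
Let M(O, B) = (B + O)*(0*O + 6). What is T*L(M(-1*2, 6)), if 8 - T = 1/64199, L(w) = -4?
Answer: -2054364/64199 ≈ -32.000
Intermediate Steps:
M(O, B) = 6*B + 6*O (M(O, B) = (B + O)*(0 + 6) = (B + O)*6 = 6*B + 6*O)
T = 513591/64199 (T = 8 - 1/64199 = 513591/64199 ≈ 8.0000)
T*L(M(-1*2, 6)) = (513591/64199)*(-4) = -2054364/64199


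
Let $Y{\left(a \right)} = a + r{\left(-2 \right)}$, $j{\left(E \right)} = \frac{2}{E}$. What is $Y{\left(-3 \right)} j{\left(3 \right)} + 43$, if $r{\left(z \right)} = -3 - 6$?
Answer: $35$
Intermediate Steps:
$r{\left(z \right)} = -9$ ($r{\left(z \right)} = -3 - 6 = -9$)
$Y{\left(a \right)} = -9 + a$ ($Y{\left(a \right)} = a - 9 = -9 + a$)
$Y{\left(-3 \right)} j{\left(3 \right)} + 43 = \left(-9 - 3\right) \frac{2}{3} + 43 = - 12 \cdot 2 \cdot \frac{1}{3} + 43 = \left(-12\right) \frac{2}{3} + 43 = -8 + 43 = 35$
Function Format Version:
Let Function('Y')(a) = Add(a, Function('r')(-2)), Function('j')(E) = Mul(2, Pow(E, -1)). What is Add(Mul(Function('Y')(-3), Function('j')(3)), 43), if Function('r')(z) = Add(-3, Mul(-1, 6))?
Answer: 35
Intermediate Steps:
Function('r')(z) = -9 (Function('r')(z) = Add(-3, -6) = -9)
Function('Y')(a) = Add(-9, a) (Function('Y')(a) = Add(a, -9) = Add(-9, a))
Add(Mul(Function('Y')(-3), Function('j')(3)), 43) = Add(Mul(Add(-9, -3), Mul(2, Pow(3, -1))), 43) = Add(Mul(-12, Mul(2, Rational(1, 3))), 43) = Add(Mul(-12, Rational(2, 3)), 43) = Add(-8, 43) = 35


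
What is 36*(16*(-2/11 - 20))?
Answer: -127872/11 ≈ -11625.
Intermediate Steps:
36*(16*(-2/11 - 20)) = 36*(16*(-222/11)) = 36*(-3552/11) = -127872/11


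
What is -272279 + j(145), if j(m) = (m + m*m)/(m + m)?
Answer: -272206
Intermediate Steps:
j(m) = (m + m²)/(2*m) (j(m) = (m + m²)/((2*m)) = (m + m²)*(1/(2*m)) = (m + m²)/(2*m))
-272279 + j(145) = -272279 + (½ + (½)*145) = -272279 + (½ + 145/2) = -272279 + 73 = -272206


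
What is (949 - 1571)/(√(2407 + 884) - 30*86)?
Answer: 534920/2217703 + 622*√3291/6653109 ≈ 0.24657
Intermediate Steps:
(949 - 1571)/(√(2407 + 884) - 30*86) = -622/(√3291 - 2580) = -622/(-2580 + √3291)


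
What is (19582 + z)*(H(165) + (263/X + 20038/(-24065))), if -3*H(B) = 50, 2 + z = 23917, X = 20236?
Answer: -370397929528881/486979340 ≈ -7.6060e+5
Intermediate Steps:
z = 23915 (z = -2 + 23917 = 23915)
H(B) = -50/3 (H(B) = -1/3*50 = -50/3)
(19582 + z)*(H(165) + (263/X + 20038/(-24065))) = (19582 + 23915)*(-50/3 + (263/20236 + 20038/(-24065))) = 43497*(-50/3 + (263*(1/20236) + 20038*(-1/24065))) = 43497*(-50/3 + (263/20236 - 20038/24065)) = 43497*(-50/3 - 399159873/486979340) = 43497*(-25546446619/1460938020) = -370397929528881/486979340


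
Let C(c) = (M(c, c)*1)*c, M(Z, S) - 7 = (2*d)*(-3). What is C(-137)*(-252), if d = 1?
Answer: 34524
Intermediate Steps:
M(Z, S) = 1 (M(Z, S) = 7 + (2*1)*(-3) = 7 + 2*(-3) = 7 - 6 = 1)
C(c) = c (C(c) = (1*1)*c = 1*c = c)
C(-137)*(-252) = -137*(-252) = 34524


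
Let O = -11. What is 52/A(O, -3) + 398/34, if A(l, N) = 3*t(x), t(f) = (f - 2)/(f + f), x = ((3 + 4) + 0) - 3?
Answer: 4133/51 ≈ 81.039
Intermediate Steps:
x = 4 (x = (7 + 0) - 3 = 7 - 3 = 4)
t(f) = (-2 + f)/(2*f) (t(f) = (-2 + f)/((2*f)) = (-2 + f)*(1/(2*f)) = (-2 + f)/(2*f))
A(l, N) = ¾ (A(l, N) = 3*((½)*(-2 + 4)/4) = 3*((½)*(¼)*2) = 3*(¼) = ¾)
52/A(O, -3) + 398/34 = 52/(¾) + 398/34 = 52*(4/3) + 398*(1/34) = 208/3 + 199/17 = 4133/51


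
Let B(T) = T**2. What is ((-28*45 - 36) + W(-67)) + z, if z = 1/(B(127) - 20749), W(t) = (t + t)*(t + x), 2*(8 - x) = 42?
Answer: 43538879/4620 ≈ 9424.0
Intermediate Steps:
x = -13 (x = 8 - 1/2*42 = 8 - 21 = -13)
W(t) = 2*t*(-13 + t) (W(t) = (t + t)*(t - 13) = (2*t)*(-13 + t) = 2*t*(-13 + t))
z = -1/4620 (z = 1/(127**2 - 20749) = 1/(16129 - 20749) = 1/(-4620) = -1/4620 ≈ -0.00021645)
((-28*45 - 36) + W(-67)) + z = ((-28*45 - 36) + 2*(-67)*(-13 - 67)) - 1/4620 = ((-1260 - 36) + 2*(-67)*(-80)) - 1/4620 = (-1296 + 10720) - 1/4620 = 9424 - 1/4620 = 43538879/4620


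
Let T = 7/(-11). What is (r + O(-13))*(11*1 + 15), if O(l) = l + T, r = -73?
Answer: -24778/11 ≈ -2252.5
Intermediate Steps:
T = -7/11 (T = 7*(-1/11) = -7/11 ≈ -0.63636)
O(l) = -7/11 + l (O(l) = l - 7/11 = -7/11 + l)
(r + O(-13))*(11*1 + 15) = (-73 + (-7/11 - 13))*(11*1 + 15) = (-73 - 150/11)*(11 + 15) = -953/11*26 = -24778/11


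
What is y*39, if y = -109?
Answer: -4251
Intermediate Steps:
y*39 = -109*39 = -4251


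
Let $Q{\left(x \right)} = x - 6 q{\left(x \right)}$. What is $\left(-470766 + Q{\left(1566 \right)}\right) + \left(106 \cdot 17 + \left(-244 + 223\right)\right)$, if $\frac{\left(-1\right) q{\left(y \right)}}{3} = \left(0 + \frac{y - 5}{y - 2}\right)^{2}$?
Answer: $- \frac{571653942623}{1223048} \approx -4.674 \cdot 10^{5}$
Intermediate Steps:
$q{\left(y \right)} = - \frac{3 \left(-5 + y\right)^{2}}{\left(-2 + y\right)^{2}}$ ($q{\left(y \right)} = - 3 \left(0 + \frac{y - 5}{y - 2}\right)^{2} = - 3 \left(0 + \frac{-5 + y}{-2 + y}\right)^{2} = - 3 \left(\frac{-5 + y}{-2 + y}\right)^{2} = - 3 \frac{\left(-5 + y\right)^{2}}{\left(-2 + y\right)^{2}} = - \frac{3 \left(-5 + y\right)^{2}}{\left(-2 + y\right)^{2}}$)
$Q{\left(x \right)} = x + \frac{18 \left(-5 + x\right)^{2}}{\left(-2 + x\right)^{2}}$ ($Q{\left(x \right)} = x - 6 \left(- \frac{3 \left(-5 + x\right)^{2}}{\left(-2 + x\right)^{2}}\right) = x + \frac{18 \left(-5 + x\right)^{2}}{\left(-2 + x\right)^{2}}$)
$\left(-470766 + Q{\left(1566 \right)}\right) + \left(106 \cdot 17 + \left(-244 + 223\right)\right) = \left(-470766 + \left(1566 + \frac{18 \left(-5 + 1566\right)^{2}}{\left(-2 + 1566\right)^{2}}\right)\right) + \left(106 \cdot 17 + \left(-244 + 223\right)\right) = \left(-470766 + \left(1566 + \frac{18 \cdot 1561^{2}}{2446096}\right)\right) + \left(1802 - 21\right) = \left(-470766 + \left(1566 + 18 \cdot 2436721 \cdot \frac{1}{2446096}\right)\right) + 1781 = \left(-470766 + \left(1566 + \frac{21930489}{1223048}\right)\right) + 1781 = \left(-470766 + \frac{1937223657}{1223048}\right) + 1781 = - \frac{573832191111}{1223048} + 1781 = - \frac{571653942623}{1223048}$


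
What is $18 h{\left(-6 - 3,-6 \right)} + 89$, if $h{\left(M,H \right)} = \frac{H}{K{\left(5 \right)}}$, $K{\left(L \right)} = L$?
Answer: $\frac{337}{5} \approx 67.4$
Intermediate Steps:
$h{\left(M,H \right)} = \frac{H}{5}$
$18 h{\left(-6 - 3,-6 \right)} + 89 = 18 \cdot \frac{1}{5} \left(-6\right) + 89 = 18 \left(- \frac{6}{5}\right) + 89 = - \frac{108}{5} + 89 = \frac{337}{5}$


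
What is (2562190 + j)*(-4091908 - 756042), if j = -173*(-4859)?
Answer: -16496589716150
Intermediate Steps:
j = 840607
(2562190 + j)*(-4091908 - 756042) = (2562190 + 840607)*(-4091908 - 756042) = 3402797*(-4847950) = -16496589716150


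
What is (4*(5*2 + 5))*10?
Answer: 600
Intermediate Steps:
(4*(5*2 + 5))*10 = (4*(10 + 5))*10 = (4*15)*10 = 60*10 = 600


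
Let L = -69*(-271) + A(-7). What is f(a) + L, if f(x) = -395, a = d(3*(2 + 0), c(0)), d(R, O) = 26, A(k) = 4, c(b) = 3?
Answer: 18308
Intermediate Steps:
a = 26
L = 18703 (L = -69*(-271) + 4 = 18699 + 4 = 18703)
f(a) + L = -395 + 18703 = 18308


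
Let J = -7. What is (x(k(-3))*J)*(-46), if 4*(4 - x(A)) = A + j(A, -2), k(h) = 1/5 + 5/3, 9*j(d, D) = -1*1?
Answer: 103201/90 ≈ 1146.7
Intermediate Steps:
j(d, D) = -1/9 (j(d, D) = (-1*1)/9 = (1/9)*(-1) = -1/9)
k(h) = 28/15 (k(h) = 1*(1/5) + 5*(1/3) = 1/5 + 5/3 = 28/15)
x(A) = 145/36 - A/4 (x(A) = 4 - (A - 1/9)/4 = 4 - (-1/9 + A)/4 = 4 + (1/36 - A/4) = 145/36 - A/4)
(x(k(-3))*J)*(-46) = ((145/36 - 1/4*28/15)*(-7))*(-46) = ((145/36 - 7/15)*(-7))*(-46) = ((641/180)*(-7))*(-46) = -4487/180*(-46) = 103201/90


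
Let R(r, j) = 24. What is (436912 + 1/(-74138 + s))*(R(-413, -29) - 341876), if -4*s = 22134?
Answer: -23799349541803528/159343 ≈ -1.4936e+11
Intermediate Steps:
s = -11067/2 (s = -¼*22134 = -11067/2 ≈ -5533.5)
(436912 + 1/(-74138 + s))*(R(-413, -29) - 341876) = (436912 + 1/(-74138 - 11067/2))*(24 - 341876) = (436912 + 1/(-159343/2))*(-341852) = (436912 - 2/159343)*(-341852) = (69618868814/159343)*(-341852) = -23799349541803528/159343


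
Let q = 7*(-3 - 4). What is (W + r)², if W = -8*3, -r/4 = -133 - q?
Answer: 97344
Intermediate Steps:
q = -49 (q = 7*(-7) = -49)
r = 336 (r = -4*(-133 - 1*(-49)) = -4*(-133 + 49) = -4*(-84) = 336)
W = -24
(W + r)² = (-24 + 336)² = 312² = 97344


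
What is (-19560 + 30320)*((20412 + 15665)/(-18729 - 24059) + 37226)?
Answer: 4284605129590/10697 ≈ 4.0054e+8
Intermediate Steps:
(-19560 + 30320)*((20412 + 15665)/(-18729 - 24059) + 37226) = 10760*(36077/(-42788) + 37226) = 10760*(36077*(-1/42788) + 37226) = 10760*(-36077/42788 + 37226) = 10760*(1592790011/42788) = 4284605129590/10697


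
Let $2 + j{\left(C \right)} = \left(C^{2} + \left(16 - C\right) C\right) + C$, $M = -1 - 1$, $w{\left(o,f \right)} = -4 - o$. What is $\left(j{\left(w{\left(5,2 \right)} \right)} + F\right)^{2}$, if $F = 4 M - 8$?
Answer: $29241$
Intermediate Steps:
$M = -2$
$F = -16$ ($F = 4 \left(-2\right) - 8 = -8 - 8 = -16$)
$j{\left(C \right)} = -2 + C + C^{2} + C \left(16 - C\right)$ ($j{\left(C \right)} = -2 + \left(\left(C^{2} + \left(16 - C\right) C\right) + C\right) = -2 + \left(\left(C^{2} + C \left(16 - C\right)\right) + C\right) = -2 + \left(C + C^{2} + C \left(16 - C\right)\right) = -2 + C + C^{2} + C \left(16 - C\right)$)
$\left(j{\left(w{\left(5,2 \right)} \right)} + F\right)^{2} = \left(\left(-2 + 17 \left(-4 - 5\right)\right) - 16\right)^{2} = \left(\left(-2 + 17 \left(-9\right)\right) - 16\right)^{2} = \left(\left(-2 - 153\right) - 16\right)^{2} = \left(-155 - 16\right)^{2} = \left(-171\right)^{2} = 29241$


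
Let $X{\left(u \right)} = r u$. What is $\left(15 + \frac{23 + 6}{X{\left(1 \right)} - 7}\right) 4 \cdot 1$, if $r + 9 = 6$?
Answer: $\frac{242}{5} \approx 48.4$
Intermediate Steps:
$r = -3$ ($r = -9 + 6 = -3$)
$X{\left(u \right)} = - 3 u$
$\left(15 + \frac{23 + 6}{X{\left(1 \right)} - 7}\right) 4 \cdot 1 = \left(15 + \frac{23 + 6}{\left(-3\right) 1 - 7}\right) 4 \cdot 1 = \left(15 + \frac{29}{-3 - 7}\right) 4 = \left(15 + \frac{29}{-10}\right) 4 = \left(15 + 29 \left(- \frac{1}{10}\right)\right) 4 = \left(15 - \frac{29}{10}\right) 4 = \frac{121}{10} \cdot 4 = \frac{242}{5}$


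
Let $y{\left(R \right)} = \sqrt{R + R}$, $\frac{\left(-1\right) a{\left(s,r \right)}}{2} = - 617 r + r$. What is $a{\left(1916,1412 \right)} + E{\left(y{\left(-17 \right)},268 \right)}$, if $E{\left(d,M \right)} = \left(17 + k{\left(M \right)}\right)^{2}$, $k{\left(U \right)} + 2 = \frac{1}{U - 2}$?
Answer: $\frac{123101933585}{70756} \approx 1.7398 \cdot 10^{6}$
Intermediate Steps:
$k{\left(U \right)} = -2 + \frac{1}{-2 + U}$ ($k{\left(U \right)} = -2 + \frac{1}{U - 2} = -2 + \frac{1}{-2 + U}$)
$a{\left(s,r \right)} = 1232 r$ ($a{\left(s,r \right)} = - 2 \left(- 617 r + r\right) = - 2 \left(- 616 r\right) = 1232 r$)
$y{\left(R \right)} = \sqrt{2} \sqrt{R}$ ($y{\left(R \right)} = \sqrt{2 R} = \sqrt{2} \sqrt{R}$)
$E{\left(d,M \right)} = \left(17 + \frac{5 - 2 M}{-2 + M}\right)^{2}$
$a{\left(1916,1412 \right)} + E{\left(y{\left(-17 \right)},268 \right)} = 1232 \cdot 1412 + \frac{\left(-29 + 15 \cdot 268\right)^{2}}{\left(-2 + 268\right)^{2}} = 1739584 + \frac{\left(-29 + 4020\right)^{2}}{70756} = 1739584 + 3991^{2} \cdot \frac{1}{70756} = 1739584 + 15928081 \cdot \frac{1}{70756} = 1739584 + \frac{15928081}{70756} = \frac{123101933585}{70756}$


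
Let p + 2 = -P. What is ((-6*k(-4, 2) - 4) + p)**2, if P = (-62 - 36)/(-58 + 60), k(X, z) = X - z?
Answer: 6241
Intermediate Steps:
P = -49 (P = -98/2 = -98*1/2 = -49)
p = 47 (p = -2 - 1*(-49) = -2 + 49 = 47)
((-6*k(-4, 2) - 4) + p)**2 = ((-6*(-4 - 1*2) - 4) + 47)**2 = ((-6*(-4 - 2) - 4) + 47)**2 = ((-6*(-6) - 4) + 47)**2 = ((36 - 4) + 47)**2 = (32 + 47)**2 = 79**2 = 6241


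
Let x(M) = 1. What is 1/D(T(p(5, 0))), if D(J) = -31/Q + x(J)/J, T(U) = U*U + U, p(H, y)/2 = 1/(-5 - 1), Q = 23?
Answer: -46/269 ≈ -0.17100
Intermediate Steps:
p(H, y) = -1/3 (p(H, y) = 2/(-5 - 1) = 2/(-6) = 2*(-1/6) = -1/3)
T(U) = U + U**2 (T(U) = U**2 + U = U + U**2)
D(J) = -31/23 + 1/J
1/D(T(p(5, 0))) = 1/(-31/23 + 1/(-(1 - 1/3)/3)) = 1/(-31/23 + 1/(-1/3*2/3)) = 1/(-31/23 + 1/(-2/9)) = 1/(-31/23 - 9/2) = 1/(-269/46) = -46/269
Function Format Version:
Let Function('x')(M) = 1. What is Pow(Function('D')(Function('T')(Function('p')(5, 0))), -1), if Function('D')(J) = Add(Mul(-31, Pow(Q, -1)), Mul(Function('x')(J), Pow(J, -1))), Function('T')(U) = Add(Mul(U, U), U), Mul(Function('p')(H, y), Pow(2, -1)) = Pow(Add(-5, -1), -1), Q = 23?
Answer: Rational(-46, 269) ≈ -0.17100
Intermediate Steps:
Function('p')(H, y) = Rational(-1, 3) (Function('p')(H, y) = Mul(2, Pow(Add(-5, -1), -1)) = Mul(2, Pow(-6, -1)) = Mul(2, Rational(-1, 6)) = Rational(-1, 3))
Function('T')(U) = Add(U, Pow(U, 2)) (Function('T')(U) = Add(Pow(U, 2), U) = Add(U, Pow(U, 2)))
Function('D')(J) = Add(Rational(-31, 23), Pow(J, -1)) (Function('D')(J) = Add(Mul(-31, Pow(23, -1)), Mul(1, Pow(J, -1))) = Add(Mul(-31, Rational(1, 23)), Pow(J, -1)) = Add(Rational(-31, 23), Pow(J, -1)))
Pow(Function('D')(Function('T')(Function('p')(5, 0))), -1) = Pow(Add(Rational(-31, 23), Pow(Mul(Rational(-1, 3), Add(1, Rational(-1, 3))), -1)), -1) = Pow(Add(Rational(-31, 23), Pow(Mul(Rational(-1, 3), Rational(2, 3)), -1)), -1) = Pow(Add(Rational(-31, 23), Pow(Rational(-2, 9), -1)), -1) = Pow(Add(Rational(-31, 23), Rational(-9, 2)), -1) = Pow(Rational(-269, 46), -1) = Rational(-46, 269)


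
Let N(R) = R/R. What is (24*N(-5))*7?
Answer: 168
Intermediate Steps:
N(R) = 1
(24*N(-5))*7 = (24*1)*7 = 24*7 = 168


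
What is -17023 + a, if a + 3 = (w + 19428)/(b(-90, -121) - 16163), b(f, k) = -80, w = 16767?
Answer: -276589513/16243 ≈ -17028.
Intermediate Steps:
a = -84924/16243 (a = -3 + (16767 + 19428)/(-80 - 16163) = -3 + 36195/(-16243) = -3 + 36195*(-1/16243) = -3 - 36195/16243 = -84924/16243 ≈ -5.2283)
-17023 + a = -17023 - 84924/16243 = -276589513/16243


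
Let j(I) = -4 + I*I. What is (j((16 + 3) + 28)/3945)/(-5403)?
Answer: -49/473663 ≈ -0.00010345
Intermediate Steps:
j(I) = -4 + I²
(j((16 + 3) + 28)/3945)/(-5403) = ((-4 + ((16 + 3) + 28)²)/3945)/(-5403) = ((-4 + (19 + 28)²)*(1/3945))*(-1/5403) = ((-4 + 47²)*(1/3945))*(-1/5403) = ((-4 + 2209)*(1/3945))*(-1/5403) = (2205*(1/3945))*(-1/5403) = (147/263)*(-1/5403) = -49/473663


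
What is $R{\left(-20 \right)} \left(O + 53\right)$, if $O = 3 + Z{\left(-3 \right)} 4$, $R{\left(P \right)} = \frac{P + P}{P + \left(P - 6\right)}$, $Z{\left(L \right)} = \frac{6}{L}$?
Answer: $\frac{960}{23} \approx 41.739$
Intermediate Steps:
$R{\left(P \right)} = \frac{2 P}{-6 + 2 P}$ ($R{\left(P \right)} = \frac{2 P}{P + \left(P - 6\right)} = \frac{2 P}{P + \left(-6 + P\right)} = \frac{2 P}{-6 + 2 P}$)
$O = -5$ ($O = 3 + \frac{6}{-3} \cdot 4 = 3 + 6 \left(- \frac{1}{3}\right) 4 = 3 - 8 = -5$)
$R{\left(-20 \right)} \left(O + 53\right) = - \frac{20}{-3 - 20} \left(-5 + 53\right) = - \frac{20}{-23} \cdot 48 = \left(-20\right) \left(- \frac{1}{23}\right) 48 = \frac{20}{23} \cdot 48 = \frac{960}{23}$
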